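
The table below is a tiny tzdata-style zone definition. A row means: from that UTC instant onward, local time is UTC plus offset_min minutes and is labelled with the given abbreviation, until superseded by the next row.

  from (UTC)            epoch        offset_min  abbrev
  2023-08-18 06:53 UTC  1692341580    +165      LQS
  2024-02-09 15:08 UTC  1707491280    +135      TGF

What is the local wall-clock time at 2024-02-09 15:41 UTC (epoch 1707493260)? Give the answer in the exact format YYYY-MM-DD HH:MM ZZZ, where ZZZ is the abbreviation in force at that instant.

2024-02-09 17:56 TGF

Query: 2024-02-09 15:41 UTC
Rule 2/2 (TGF, +02:15): 2024-02-09 15:08 UTC ≤ query < +∞
15·60 + 41 + 135 = 1076 min
1076 = 0·1440 + 1076; 1076 = 17·60 + 56 → 17:56, same day
→ 2024-02-09 17:56 TGF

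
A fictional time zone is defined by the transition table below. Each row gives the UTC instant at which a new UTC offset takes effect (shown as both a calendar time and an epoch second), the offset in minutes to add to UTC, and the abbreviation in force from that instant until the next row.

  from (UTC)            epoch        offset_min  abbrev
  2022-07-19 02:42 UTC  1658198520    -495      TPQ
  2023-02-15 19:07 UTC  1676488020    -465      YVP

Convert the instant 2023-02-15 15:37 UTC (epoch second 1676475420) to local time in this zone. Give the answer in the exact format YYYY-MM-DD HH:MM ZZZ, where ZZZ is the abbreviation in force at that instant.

2023-02-15 07:22 TPQ

Query: 2023-02-15 15:37 UTC
Rule 1/2 (TPQ, -08:15): 2022-07-19 02:42 UTC ≤ query < 2023-02-15 19:07 UTC
15·60 + 37 - 495 = 442 min
442 = 0·1440 + 442; 442 = 7·60 + 22 → 07:22, same day
→ 2023-02-15 07:22 TPQ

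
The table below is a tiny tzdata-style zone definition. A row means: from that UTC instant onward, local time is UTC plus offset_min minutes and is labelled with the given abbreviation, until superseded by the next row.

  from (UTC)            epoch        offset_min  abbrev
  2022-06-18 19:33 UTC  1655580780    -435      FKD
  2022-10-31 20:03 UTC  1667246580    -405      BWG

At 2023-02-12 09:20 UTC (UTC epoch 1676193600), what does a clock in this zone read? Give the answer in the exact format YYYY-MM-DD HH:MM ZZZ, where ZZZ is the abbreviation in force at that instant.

2023-02-12 02:35 BWG

Query: 2023-02-12 09:20 UTC
Rule 2/2 (BWG, -06:45): 2022-10-31 20:03 UTC ≤ query < +∞
9·60 + 20 - 405 = 155 min
155 = 0·1440 + 155; 155 = 2·60 + 35 → 02:35, same day
→ 2023-02-12 02:35 BWG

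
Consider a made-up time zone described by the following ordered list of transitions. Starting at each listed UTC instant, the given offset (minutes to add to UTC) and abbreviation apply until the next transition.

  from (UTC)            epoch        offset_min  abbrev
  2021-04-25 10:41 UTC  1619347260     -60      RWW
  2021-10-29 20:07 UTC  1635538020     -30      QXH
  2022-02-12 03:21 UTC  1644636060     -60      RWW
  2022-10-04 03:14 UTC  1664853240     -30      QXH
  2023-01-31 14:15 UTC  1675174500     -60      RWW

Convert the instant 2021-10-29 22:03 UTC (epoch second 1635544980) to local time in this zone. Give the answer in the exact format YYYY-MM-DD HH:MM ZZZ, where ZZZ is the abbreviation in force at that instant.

Query: 2021-10-29 22:03 UTC
Rule 2/5 (QXH, -00:30): 2021-10-29 20:07 UTC ≤ query < 2022-02-12 03:21 UTC
22·60 + 3 - 30 = 1293 min
1293 = 0·1440 + 1293; 1293 = 21·60 + 33 → 21:33, same day
→ 2021-10-29 21:33 QXH

2021-10-29 21:33 QXH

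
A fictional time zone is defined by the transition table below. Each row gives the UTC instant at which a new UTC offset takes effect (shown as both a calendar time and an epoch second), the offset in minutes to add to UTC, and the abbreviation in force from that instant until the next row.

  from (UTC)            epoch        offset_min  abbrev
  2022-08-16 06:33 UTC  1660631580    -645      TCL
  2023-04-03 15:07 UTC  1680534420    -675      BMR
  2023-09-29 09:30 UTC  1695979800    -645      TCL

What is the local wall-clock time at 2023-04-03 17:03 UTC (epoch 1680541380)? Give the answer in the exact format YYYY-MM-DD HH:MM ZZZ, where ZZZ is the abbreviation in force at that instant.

2023-04-03 05:48 BMR

Query: 2023-04-03 17:03 UTC
Rule 2/3 (BMR, -11:15): 2023-04-03 15:07 UTC ≤ query < 2023-09-29 09:30 UTC
17·60 + 3 - 675 = 348 min
348 = 0·1440 + 348; 348 = 5·60 + 48 → 05:48, same day
→ 2023-04-03 05:48 BMR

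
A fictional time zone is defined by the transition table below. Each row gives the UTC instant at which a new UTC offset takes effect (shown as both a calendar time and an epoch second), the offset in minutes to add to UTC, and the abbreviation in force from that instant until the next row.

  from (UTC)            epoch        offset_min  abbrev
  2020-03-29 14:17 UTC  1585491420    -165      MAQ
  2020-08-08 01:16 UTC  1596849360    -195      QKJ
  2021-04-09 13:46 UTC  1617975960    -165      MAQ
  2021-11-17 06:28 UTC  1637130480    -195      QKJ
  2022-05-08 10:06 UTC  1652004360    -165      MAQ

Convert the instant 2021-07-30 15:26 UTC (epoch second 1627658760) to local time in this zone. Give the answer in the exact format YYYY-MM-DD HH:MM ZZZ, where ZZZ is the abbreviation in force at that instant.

2021-07-30 12:41 MAQ

Query: 2021-07-30 15:26 UTC
Rule 3/5 (MAQ, -02:45): 2021-04-09 13:46 UTC ≤ query < 2021-11-17 06:28 UTC
15·60 + 26 - 165 = 761 min
761 = 0·1440 + 761; 761 = 12·60 + 41 → 12:41, same day
→ 2021-07-30 12:41 MAQ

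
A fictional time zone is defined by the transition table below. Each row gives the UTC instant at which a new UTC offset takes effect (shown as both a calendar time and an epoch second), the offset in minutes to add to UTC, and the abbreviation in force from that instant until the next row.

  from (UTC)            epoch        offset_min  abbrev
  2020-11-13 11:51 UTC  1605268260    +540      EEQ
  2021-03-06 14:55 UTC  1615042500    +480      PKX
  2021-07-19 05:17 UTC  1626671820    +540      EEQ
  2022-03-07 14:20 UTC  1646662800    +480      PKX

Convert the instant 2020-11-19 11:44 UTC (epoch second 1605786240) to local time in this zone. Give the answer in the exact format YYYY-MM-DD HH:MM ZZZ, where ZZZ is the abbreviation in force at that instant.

Query: 2020-11-19 11:44 UTC
Rule 1/4 (EEQ, +09:00): 2020-11-13 11:51 UTC ≤ query < 2021-03-06 14:55 UTC
11·60 + 44 + 540 = 1244 min
1244 = 0·1440 + 1244; 1244 = 20·60 + 44 → 20:44, same day
→ 2020-11-19 20:44 EEQ

2020-11-19 20:44 EEQ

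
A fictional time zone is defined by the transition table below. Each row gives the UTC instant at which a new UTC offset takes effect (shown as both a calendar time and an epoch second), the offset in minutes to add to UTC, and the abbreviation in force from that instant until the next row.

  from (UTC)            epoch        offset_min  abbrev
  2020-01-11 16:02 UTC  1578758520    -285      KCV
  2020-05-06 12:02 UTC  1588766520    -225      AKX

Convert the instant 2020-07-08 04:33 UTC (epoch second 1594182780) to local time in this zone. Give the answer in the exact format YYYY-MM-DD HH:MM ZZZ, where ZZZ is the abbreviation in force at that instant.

2020-07-08 00:48 AKX

Query: 2020-07-08 04:33 UTC
Rule 2/2 (AKX, -03:45): 2020-05-06 12:02 UTC ≤ query < +∞
4·60 + 33 - 225 = 48 min
48 = 0·1440 + 48; 48 = 0·60 + 48 → 00:48, same day
→ 2020-07-08 00:48 AKX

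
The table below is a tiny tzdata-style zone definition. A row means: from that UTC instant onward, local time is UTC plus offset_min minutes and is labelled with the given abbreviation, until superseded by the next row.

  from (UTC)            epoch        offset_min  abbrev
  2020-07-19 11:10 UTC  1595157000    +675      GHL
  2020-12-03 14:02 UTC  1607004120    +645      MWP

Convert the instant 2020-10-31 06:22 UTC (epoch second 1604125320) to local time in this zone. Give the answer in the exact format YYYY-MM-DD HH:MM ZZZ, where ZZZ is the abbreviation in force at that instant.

Query: 2020-10-31 06:22 UTC
Rule 1/2 (GHL, +11:15): 2020-07-19 11:10 UTC ≤ query < 2020-12-03 14:02 UTC
6·60 + 22 + 675 = 1057 min
1057 = 0·1440 + 1057; 1057 = 17·60 + 37 → 17:37, same day
→ 2020-10-31 17:37 GHL

2020-10-31 17:37 GHL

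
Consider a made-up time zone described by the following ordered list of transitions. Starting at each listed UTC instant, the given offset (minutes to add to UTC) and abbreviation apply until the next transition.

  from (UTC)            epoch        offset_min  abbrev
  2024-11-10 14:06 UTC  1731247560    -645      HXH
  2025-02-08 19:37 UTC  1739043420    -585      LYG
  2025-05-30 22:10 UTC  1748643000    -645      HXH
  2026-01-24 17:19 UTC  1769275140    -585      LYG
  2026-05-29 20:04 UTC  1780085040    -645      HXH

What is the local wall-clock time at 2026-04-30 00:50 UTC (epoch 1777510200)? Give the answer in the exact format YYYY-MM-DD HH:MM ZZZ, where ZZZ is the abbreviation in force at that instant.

2026-04-29 15:05 LYG

Query: 2026-04-30 00:50 UTC
Rule 4/5 (LYG, -09:45): 2026-01-24 17:19 UTC ≤ query < 2026-05-29 20:04 UTC
0·60 + 50 - 585 = -535 min
-535 = -1·1440 + 905; 905 = 15·60 + 5 → 15:05, 2026-04-30 - 1 day = 2026-04-29
→ 2026-04-29 15:05 LYG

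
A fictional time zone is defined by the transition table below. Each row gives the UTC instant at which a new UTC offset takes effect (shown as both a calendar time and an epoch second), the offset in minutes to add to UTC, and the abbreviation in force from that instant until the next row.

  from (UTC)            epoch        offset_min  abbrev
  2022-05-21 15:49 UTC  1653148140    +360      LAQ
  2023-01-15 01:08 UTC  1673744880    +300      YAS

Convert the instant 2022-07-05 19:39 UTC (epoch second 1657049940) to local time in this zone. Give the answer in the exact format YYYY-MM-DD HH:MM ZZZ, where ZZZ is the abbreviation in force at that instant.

Query: 2022-07-05 19:39 UTC
Rule 1/2 (LAQ, +06:00): 2022-05-21 15:49 UTC ≤ query < 2023-01-15 01:08 UTC
19·60 + 39 + 360 = 1539 min
1539 = 1·1440 + 99; 99 = 1·60 + 39 → 01:39, 2022-07-05 + 1 day = 2022-07-06
→ 2022-07-06 01:39 LAQ

2022-07-06 01:39 LAQ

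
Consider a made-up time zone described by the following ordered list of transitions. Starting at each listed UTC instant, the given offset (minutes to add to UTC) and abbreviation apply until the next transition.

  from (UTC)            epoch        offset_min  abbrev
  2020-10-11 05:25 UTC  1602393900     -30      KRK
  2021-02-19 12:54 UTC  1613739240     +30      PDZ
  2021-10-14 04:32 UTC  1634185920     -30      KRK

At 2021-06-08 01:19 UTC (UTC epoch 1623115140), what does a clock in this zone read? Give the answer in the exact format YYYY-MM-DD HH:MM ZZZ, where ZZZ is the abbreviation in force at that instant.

2021-06-08 01:49 PDZ

Query: 2021-06-08 01:19 UTC
Rule 2/3 (PDZ, +00:30): 2021-02-19 12:54 UTC ≤ query < 2021-10-14 04:32 UTC
1·60 + 19 + 30 = 109 min
109 = 0·1440 + 109; 109 = 1·60 + 49 → 01:49, same day
→ 2021-06-08 01:49 PDZ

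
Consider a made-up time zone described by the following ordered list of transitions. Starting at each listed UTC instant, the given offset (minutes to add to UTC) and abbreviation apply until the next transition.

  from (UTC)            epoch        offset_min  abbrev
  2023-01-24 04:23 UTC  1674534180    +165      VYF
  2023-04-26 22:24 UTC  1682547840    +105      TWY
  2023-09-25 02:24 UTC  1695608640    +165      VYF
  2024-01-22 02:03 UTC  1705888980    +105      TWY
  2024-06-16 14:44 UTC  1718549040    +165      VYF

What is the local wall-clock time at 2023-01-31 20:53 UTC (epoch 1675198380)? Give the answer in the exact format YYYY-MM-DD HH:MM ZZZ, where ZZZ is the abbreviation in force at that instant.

2023-01-31 23:38 VYF

Query: 2023-01-31 20:53 UTC
Rule 1/5 (VYF, +02:45): 2023-01-24 04:23 UTC ≤ query < 2023-04-26 22:24 UTC
20·60 + 53 + 165 = 1418 min
1418 = 0·1440 + 1418; 1418 = 23·60 + 38 → 23:38, same day
→ 2023-01-31 23:38 VYF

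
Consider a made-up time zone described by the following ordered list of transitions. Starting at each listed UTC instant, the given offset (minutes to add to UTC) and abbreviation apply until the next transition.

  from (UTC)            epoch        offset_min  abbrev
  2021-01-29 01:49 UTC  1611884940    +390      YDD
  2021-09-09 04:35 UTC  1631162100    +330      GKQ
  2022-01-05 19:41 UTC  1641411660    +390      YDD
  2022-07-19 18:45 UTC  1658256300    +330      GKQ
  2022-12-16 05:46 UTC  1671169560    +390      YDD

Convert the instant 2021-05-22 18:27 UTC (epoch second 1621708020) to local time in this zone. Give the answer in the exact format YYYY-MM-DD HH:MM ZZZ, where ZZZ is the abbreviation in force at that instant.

Query: 2021-05-22 18:27 UTC
Rule 1/5 (YDD, +06:30): 2021-01-29 01:49 UTC ≤ query < 2021-09-09 04:35 UTC
18·60 + 27 + 390 = 1497 min
1497 = 1·1440 + 57; 57 = 0·60 + 57 → 00:57, 2021-05-22 + 1 day = 2021-05-23
→ 2021-05-23 00:57 YDD

2021-05-23 00:57 YDD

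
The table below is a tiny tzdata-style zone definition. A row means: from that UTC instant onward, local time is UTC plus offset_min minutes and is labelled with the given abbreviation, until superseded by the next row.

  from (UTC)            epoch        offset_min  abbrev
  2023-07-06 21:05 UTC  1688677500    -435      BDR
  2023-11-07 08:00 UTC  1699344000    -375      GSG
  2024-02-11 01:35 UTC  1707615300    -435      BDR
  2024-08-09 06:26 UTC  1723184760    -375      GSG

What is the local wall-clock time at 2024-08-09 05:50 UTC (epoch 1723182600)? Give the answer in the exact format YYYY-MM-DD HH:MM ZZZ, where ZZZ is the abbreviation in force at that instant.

2024-08-08 22:35 BDR

Query: 2024-08-09 05:50 UTC
Rule 3/4 (BDR, -07:15): 2024-02-11 01:35 UTC ≤ query < 2024-08-09 06:26 UTC
5·60 + 50 - 435 = -85 min
-85 = -1·1440 + 1355; 1355 = 22·60 + 35 → 22:35, 2024-08-09 - 1 day = 2024-08-08
→ 2024-08-08 22:35 BDR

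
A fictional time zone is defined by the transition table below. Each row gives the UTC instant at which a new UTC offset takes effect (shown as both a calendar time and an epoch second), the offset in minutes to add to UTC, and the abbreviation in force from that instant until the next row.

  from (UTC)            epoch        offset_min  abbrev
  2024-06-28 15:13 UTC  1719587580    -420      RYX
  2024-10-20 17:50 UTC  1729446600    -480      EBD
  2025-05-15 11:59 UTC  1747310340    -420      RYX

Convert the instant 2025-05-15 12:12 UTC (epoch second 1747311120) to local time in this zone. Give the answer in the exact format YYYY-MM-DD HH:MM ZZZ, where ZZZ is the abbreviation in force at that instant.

Query: 2025-05-15 12:12 UTC
Rule 3/3 (RYX, -07:00): 2025-05-15 11:59 UTC ≤ query < +∞
12·60 + 12 - 420 = 312 min
312 = 0·1440 + 312; 312 = 5·60 + 12 → 05:12, same day
→ 2025-05-15 05:12 RYX

2025-05-15 05:12 RYX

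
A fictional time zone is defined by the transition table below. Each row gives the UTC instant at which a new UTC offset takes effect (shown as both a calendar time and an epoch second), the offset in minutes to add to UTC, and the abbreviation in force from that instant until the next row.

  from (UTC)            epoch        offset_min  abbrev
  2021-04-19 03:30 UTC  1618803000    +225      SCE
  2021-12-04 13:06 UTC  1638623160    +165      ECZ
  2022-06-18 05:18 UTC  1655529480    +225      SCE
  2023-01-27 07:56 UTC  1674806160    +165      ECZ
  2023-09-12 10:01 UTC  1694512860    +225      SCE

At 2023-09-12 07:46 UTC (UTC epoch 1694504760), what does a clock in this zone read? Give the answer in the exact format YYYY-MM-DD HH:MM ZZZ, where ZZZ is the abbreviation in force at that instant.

2023-09-12 10:31 ECZ

Query: 2023-09-12 07:46 UTC
Rule 4/5 (ECZ, +02:45): 2023-01-27 07:56 UTC ≤ query < 2023-09-12 10:01 UTC
7·60 + 46 + 165 = 631 min
631 = 0·1440 + 631; 631 = 10·60 + 31 → 10:31, same day
→ 2023-09-12 10:31 ECZ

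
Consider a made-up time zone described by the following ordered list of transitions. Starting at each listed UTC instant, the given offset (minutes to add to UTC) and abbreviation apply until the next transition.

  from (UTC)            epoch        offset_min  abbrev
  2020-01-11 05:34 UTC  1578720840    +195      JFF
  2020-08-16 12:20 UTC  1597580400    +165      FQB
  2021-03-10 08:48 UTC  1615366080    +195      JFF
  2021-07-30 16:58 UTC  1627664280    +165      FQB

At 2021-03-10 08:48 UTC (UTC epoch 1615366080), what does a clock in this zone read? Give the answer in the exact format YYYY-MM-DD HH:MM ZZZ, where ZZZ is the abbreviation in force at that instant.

2021-03-10 12:03 JFF

Query: 2021-03-10 08:48 UTC
Rule 3/4 (JFF, +03:15): 2021-03-10 08:48 UTC ≤ query < 2021-07-30 16:58 UTC
8·60 + 48 + 195 = 723 min
723 = 0·1440 + 723; 723 = 12·60 + 3 → 12:03, same day
→ 2021-03-10 12:03 JFF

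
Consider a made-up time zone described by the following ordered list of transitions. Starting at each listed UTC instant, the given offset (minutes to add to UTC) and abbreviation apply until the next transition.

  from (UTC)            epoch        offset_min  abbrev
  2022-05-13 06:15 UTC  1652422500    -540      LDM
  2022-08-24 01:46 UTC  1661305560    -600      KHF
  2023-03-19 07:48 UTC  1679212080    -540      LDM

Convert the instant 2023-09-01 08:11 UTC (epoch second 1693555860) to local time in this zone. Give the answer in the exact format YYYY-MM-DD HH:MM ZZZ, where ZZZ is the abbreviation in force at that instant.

Query: 2023-09-01 08:11 UTC
Rule 3/3 (LDM, -09:00): 2023-03-19 07:48 UTC ≤ query < +∞
8·60 + 11 - 540 = -49 min
-49 = -1·1440 + 1391; 1391 = 23·60 + 11 → 23:11, 2023-09-01 - 1 day = 2023-08-31
→ 2023-08-31 23:11 LDM

2023-08-31 23:11 LDM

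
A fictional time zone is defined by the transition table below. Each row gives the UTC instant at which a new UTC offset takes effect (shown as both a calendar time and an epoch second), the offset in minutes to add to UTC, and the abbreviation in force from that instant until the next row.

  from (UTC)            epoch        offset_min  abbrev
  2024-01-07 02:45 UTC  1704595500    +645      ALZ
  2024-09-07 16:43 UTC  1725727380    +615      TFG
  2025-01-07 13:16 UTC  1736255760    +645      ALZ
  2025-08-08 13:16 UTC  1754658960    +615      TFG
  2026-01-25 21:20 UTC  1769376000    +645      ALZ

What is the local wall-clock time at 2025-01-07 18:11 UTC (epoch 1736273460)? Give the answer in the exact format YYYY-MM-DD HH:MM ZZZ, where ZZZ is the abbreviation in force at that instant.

2025-01-08 04:56 ALZ

Query: 2025-01-07 18:11 UTC
Rule 3/5 (ALZ, +10:45): 2025-01-07 13:16 UTC ≤ query < 2025-08-08 13:16 UTC
18·60 + 11 + 645 = 1736 min
1736 = 1·1440 + 296; 296 = 4·60 + 56 → 04:56, 2025-01-07 + 1 day = 2025-01-08
→ 2025-01-08 04:56 ALZ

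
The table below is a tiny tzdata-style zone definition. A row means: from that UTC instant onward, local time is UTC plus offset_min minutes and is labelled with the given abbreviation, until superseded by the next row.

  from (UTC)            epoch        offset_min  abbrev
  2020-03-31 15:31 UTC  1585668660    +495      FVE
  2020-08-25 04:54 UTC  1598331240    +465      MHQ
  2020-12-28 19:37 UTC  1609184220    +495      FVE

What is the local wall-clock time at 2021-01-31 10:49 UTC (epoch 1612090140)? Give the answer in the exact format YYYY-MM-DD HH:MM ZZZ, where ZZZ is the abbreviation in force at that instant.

2021-01-31 19:04 FVE

Query: 2021-01-31 10:49 UTC
Rule 3/3 (FVE, +08:15): 2020-12-28 19:37 UTC ≤ query < +∞
10·60 + 49 + 495 = 1144 min
1144 = 0·1440 + 1144; 1144 = 19·60 + 4 → 19:04, same day
→ 2021-01-31 19:04 FVE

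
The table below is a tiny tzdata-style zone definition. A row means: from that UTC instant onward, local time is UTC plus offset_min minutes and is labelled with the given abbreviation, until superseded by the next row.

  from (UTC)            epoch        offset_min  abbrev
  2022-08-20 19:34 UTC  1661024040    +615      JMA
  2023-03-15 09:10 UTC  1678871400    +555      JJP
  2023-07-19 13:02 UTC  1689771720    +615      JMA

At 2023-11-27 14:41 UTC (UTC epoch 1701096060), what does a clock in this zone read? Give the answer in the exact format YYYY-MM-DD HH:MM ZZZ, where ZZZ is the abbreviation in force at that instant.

2023-11-28 00:56 JMA

Query: 2023-11-27 14:41 UTC
Rule 3/3 (JMA, +10:15): 2023-07-19 13:02 UTC ≤ query < +∞
14·60 + 41 + 615 = 1496 min
1496 = 1·1440 + 56; 56 = 0·60 + 56 → 00:56, 2023-11-27 + 1 day = 2023-11-28
→ 2023-11-28 00:56 JMA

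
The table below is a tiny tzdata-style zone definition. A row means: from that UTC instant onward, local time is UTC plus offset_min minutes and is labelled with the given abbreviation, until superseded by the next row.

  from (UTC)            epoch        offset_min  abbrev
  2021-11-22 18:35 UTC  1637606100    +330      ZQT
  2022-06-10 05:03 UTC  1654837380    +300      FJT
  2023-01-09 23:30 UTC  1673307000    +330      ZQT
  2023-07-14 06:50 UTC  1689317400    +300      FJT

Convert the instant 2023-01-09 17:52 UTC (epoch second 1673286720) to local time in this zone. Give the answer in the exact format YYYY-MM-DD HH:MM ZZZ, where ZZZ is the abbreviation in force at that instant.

Query: 2023-01-09 17:52 UTC
Rule 2/4 (FJT, +05:00): 2022-06-10 05:03 UTC ≤ query < 2023-01-09 23:30 UTC
17·60 + 52 + 300 = 1372 min
1372 = 0·1440 + 1372; 1372 = 22·60 + 52 → 22:52, same day
→ 2023-01-09 22:52 FJT

2023-01-09 22:52 FJT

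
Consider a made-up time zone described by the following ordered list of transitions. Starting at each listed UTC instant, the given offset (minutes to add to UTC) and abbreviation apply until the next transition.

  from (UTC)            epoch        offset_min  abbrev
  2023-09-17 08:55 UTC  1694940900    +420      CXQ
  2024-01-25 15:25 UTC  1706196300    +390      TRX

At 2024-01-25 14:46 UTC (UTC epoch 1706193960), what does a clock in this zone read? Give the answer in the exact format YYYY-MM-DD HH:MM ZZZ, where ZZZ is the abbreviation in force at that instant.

2024-01-25 21:46 CXQ

Query: 2024-01-25 14:46 UTC
Rule 1/2 (CXQ, +07:00): 2023-09-17 08:55 UTC ≤ query < 2024-01-25 15:25 UTC
14·60 + 46 + 420 = 1306 min
1306 = 0·1440 + 1306; 1306 = 21·60 + 46 → 21:46, same day
→ 2024-01-25 21:46 CXQ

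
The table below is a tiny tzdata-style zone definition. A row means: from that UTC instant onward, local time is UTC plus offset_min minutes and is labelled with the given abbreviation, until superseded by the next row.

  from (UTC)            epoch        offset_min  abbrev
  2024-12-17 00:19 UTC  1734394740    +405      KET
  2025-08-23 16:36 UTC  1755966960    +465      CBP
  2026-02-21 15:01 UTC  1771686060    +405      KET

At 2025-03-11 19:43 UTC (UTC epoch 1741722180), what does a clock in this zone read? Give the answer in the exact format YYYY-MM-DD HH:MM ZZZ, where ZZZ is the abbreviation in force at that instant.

2025-03-12 02:28 KET

Query: 2025-03-11 19:43 UTC
Rule 1/3 (KET, +06:45): 2024-12-17 00:19 UTC ≤ query < 2025-08-23 16:36 UTC
19·60 + 43 + 405 = 1588 min
1588 = 1·1440 + 148; 148 = 2·60 + 28 → 02:28, 2025-03-11 + 1 day = 2025-03-12
→ 2025-03-12 02:28 KET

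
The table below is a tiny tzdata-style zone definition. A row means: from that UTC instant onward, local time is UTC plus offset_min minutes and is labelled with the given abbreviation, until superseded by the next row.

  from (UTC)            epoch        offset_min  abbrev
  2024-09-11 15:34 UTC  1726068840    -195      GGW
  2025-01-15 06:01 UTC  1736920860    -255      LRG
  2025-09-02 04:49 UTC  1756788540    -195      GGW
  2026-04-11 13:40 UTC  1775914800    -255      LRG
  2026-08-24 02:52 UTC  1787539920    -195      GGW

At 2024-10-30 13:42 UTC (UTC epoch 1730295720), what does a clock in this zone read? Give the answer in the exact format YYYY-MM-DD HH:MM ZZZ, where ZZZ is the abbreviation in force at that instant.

Query: 2024-10-30 13:42 UTC
Rule 1/5 (GGW, -03:15): 2024-09-11 15:34 UTC ≤ query < 2025-01-15 06:01 UTC
13·60 + 42 - 195 = 627 min
627 = 0·1440 + 627; 627 = 10·60 + 27 → 10:27, same day
→ 2024-10-30 10:27 GGW

2024-10-30 10:27 GGW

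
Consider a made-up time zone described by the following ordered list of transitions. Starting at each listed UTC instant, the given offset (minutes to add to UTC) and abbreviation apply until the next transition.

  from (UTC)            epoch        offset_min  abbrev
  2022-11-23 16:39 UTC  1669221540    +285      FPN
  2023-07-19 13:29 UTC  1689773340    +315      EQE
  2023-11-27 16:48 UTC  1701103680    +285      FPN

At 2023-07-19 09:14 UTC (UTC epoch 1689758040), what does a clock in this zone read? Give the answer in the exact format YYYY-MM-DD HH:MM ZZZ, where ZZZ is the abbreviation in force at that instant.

2023-07-19 13:59 FPN

Query: 2023-07-19 09:14 UTC
Rule 1/3 (FPN, +04:45): 2022-11-23 16:39 UTC ≤ query < 2023-07-19 13:29 UTC
9·60 + 14 + 285 = 839 min
839 = 0·1440 + 839; 839 = 13·60 + 59 → 13:59, same day
→ 2023-07-19 13:59 FPN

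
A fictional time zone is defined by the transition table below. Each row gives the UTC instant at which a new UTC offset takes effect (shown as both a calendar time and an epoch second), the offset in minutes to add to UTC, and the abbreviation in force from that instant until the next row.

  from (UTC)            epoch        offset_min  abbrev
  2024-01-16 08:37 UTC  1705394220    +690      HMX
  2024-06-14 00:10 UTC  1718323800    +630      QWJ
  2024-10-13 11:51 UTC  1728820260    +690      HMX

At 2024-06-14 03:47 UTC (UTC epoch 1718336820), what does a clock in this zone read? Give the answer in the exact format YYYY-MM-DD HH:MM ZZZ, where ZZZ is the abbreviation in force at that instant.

Query: 2024-06-14 03:47 UTC
Rule 2/3 (QWJ, +10:30): 2024-06-14 00:10 UTC ≤ query < 2024-10-13 11:51 UTC
3·60 + 47 + 630 = 857 min
857 = 0·1440 + 857; 857 = 14·60 + 17 → 14:17, same day
→ 2024-06-14 14:17 QWJ

2024-06-14 14:17 QWJ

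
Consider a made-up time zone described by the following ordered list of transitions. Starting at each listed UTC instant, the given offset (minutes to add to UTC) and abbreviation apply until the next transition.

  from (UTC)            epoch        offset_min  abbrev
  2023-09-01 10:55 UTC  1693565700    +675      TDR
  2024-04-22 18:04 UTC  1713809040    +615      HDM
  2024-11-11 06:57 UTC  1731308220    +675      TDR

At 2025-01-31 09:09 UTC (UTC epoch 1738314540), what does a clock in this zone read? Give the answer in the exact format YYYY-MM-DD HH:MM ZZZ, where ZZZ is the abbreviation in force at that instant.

2025-01-31 20:24 TDR

Query: 2025-01-31 09:09 UTC
Rule 3/3 (TDR, +11:15): 2024-11-11 06:57 UTC ≤ query < +∞
9·60 + 9 + 675 = 1224 min
1224 = 0·1440 + 1224; 1224 = 20·60 + 24 → 20:24, same day
→ 2025-01-31 20:24 TDR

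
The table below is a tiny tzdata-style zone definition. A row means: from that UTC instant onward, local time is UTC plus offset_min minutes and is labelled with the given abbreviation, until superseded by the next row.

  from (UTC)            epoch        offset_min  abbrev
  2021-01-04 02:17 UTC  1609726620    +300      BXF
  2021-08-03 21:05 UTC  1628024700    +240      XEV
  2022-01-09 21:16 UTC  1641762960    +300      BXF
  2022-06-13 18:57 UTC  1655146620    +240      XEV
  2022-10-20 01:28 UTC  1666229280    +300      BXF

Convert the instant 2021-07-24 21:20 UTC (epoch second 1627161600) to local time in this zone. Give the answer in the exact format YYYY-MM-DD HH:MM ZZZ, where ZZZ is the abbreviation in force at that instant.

Query: 2021-07-24 21:20 UTC
Rule 1/5 (BXF, +05:00): 2021-01-04 02:17 UTC ≤ query < 2021-08-03 21:05 UTC
21·60 + 20 + 300 = 1580 min
1580 = 1·1440 + 140; 140 = 2·60 + 20 → 02:20, 2021-07-24 + 1 day = 2021-07-25
→ 2021-07-25 02:20 BXF

2021-07-25 02:20 BXF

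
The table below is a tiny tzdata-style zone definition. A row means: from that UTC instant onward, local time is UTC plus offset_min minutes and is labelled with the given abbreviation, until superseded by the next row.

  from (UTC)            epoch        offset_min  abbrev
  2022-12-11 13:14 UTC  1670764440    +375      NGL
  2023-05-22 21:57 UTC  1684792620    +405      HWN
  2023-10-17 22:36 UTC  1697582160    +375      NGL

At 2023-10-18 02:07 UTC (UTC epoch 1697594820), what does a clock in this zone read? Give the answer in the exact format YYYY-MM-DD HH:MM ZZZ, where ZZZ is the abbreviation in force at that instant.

2023-10-18 08:22 NGL

Query: 2023-10-18 02:07 UTC
Rule 3/3 (NGL, +06:15): 2023-10-17 22:36 UTC ≤ query < +∞
2·60 + 7 + 375 = 502 min
502 = 0·1440 + 502; 502 = 8·60 + 22 → 08:22, same day
→ 2023-10-18 08:22 NGL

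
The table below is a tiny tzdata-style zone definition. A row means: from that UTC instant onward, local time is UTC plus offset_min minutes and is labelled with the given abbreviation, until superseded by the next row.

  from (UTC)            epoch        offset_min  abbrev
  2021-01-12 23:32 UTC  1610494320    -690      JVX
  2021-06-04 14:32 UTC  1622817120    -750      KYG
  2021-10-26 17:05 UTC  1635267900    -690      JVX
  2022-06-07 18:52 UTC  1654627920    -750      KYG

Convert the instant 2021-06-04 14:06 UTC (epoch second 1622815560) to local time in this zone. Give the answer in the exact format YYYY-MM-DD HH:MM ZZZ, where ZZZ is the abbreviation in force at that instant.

2021-06-04 02:36 JVX

Query: 2021-06-04 14:06 UTC
Rule 1/4 (JVX, -11:30): 2021-01-12 23:32 UTC ≤ query < 2021-06-04 14:32 UTC
14·60 + 6 - 690 = 156 min
156 = 0·1440 + 156; 156 = 2·60 + 36 → 02:36, same day
→ 2021-06-04 02:36 JVX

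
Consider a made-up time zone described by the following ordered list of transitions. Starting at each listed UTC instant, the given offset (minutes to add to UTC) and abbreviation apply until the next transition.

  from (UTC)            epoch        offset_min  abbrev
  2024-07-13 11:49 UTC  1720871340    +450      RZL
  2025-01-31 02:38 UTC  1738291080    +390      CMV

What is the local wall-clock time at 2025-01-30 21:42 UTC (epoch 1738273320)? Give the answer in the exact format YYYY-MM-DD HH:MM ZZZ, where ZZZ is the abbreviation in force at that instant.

Query: 2025-01-30 21:42 UTC
Rule 1/2 (RZL, +07:30): 2024-07-13 11:49 UTC ≤ query < 2025-01-31 02:38 UTC
21·60 + 42 + 450 = 1752 min
1752 = 1·1440 + 312; 312 = 5·60 + 12 → 05:12, 2025-01-30 + 1 day = 2025-01-31
→ 2025-01-31 05:12 RZL

2025-01-31 05:12 RZL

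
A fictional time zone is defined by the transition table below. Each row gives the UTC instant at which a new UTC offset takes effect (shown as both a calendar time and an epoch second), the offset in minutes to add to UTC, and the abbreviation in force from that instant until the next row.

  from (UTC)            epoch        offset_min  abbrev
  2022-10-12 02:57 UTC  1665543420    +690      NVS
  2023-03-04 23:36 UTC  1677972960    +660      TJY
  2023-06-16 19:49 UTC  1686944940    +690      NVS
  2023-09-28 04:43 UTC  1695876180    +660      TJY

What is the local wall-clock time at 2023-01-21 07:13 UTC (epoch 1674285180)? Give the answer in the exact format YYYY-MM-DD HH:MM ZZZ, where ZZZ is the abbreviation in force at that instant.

Query: 2023-01-21 07:13 UTC
Rule 1/4 (NVS, +11:30): 2022-10-12 02:57 UTC ≤ query < 2023-03-04 23:36 UTC
7·60 + 13 + 690 = 1123 min
1123 = 0·1440 + 1123; 1123 = 18·60 + 43 → 18:43, same day
→ 2023-01-21 18:43 NVS

2023-01-21 18:43 NVS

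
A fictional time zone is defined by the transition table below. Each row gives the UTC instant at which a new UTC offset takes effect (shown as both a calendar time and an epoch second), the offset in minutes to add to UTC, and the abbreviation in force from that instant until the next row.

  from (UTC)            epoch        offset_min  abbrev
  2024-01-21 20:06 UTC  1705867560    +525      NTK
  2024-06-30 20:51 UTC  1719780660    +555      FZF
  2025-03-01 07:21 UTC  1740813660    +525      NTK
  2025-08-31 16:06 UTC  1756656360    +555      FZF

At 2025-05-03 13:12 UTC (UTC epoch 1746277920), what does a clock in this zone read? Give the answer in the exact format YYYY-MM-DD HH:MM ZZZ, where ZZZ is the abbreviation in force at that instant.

Query: 2025-05-03 13:12 UTC
Rule 3/4 (NTK, +08:45): 2025-03-01 07:21 UTC ≤ query < 2025-08-31 16:06 UTC
13·60 + 12 + 525 = 1317 min
1317 = 0·1440 + 1317; 1317 = 21·60 + 57 → 21:57, same day
→ 2025-05-03 21:57 NTK

2025-05-03 21:57 NTK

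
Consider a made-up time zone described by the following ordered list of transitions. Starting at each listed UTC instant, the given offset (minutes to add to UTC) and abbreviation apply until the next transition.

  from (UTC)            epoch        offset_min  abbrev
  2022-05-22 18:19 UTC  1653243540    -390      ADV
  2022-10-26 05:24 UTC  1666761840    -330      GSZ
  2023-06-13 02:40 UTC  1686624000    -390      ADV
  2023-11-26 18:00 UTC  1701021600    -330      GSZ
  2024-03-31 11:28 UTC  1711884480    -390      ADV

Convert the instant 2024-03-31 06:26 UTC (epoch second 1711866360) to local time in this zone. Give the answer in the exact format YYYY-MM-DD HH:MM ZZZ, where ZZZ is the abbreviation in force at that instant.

2024-03-31 00:56 GSZ

Query: 2024-03-31 06:26 UTC
Rule 4/5 (GSZ, -05:30): 2023-11-26 18:00 UTC ≤ query < 2024-03-31 11:28 UTC
6·60 + 26 - 330 = 56 min
56 = 0·1440 + 56; 56 = 0·60 + 56 → 00:56, same day
→ 2024-03-31 00:56 GSZ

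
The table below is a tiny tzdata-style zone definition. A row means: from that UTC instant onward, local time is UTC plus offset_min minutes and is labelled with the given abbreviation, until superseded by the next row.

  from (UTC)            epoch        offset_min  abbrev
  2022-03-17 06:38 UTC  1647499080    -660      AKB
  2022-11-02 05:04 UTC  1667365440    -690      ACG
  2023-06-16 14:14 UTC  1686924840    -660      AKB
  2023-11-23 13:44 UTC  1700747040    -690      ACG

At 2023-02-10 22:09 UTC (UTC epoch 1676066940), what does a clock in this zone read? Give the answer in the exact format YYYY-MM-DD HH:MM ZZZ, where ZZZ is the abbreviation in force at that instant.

Query: 2023-02-10 22:09 UTC
Rule 2/4 (ACG, -11:30): 2022-11-02 05:04 UTC ≤ query < 2023-06-16 14:14 UTC
22·60 + 9 - 690 = 639 min
639 = 0·1440 + 639; 639 = 10·60 + 39 → 10:39, same day
→ 2023-02-10 10:39 ACG

2023-02-10 10:39 ACG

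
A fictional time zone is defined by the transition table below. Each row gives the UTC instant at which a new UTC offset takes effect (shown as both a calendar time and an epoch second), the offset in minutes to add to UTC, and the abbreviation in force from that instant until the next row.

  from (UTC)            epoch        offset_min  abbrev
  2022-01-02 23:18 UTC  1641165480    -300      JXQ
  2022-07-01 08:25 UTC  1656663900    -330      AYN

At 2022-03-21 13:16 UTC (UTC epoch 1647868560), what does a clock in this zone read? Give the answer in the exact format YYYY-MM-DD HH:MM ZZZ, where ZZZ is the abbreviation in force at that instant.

2022-03-21 08:16 JXQ

Query: 2022-03-21 13:16 UTC
Rule 1/2 (JXQ, -05:00): 2022-01-02 23:18 UTC ≤ query < 2022-07-01 08:25 UTC
13·60 + 16 - 300 = 496 min
496 = 0·1440 + 496; 496 = 8·60 + 16 → 08:16, same day
→ 2022-03-21 08:16 JXQ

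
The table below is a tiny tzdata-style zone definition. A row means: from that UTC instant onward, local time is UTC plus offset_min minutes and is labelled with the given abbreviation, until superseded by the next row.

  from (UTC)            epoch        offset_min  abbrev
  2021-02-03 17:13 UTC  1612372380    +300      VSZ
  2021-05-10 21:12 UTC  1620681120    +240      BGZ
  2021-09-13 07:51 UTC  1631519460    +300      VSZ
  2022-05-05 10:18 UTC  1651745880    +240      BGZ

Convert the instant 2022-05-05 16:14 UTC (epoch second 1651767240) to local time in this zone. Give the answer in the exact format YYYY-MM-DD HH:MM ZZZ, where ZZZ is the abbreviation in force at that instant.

2022-05-05 20:14 BGZ

Query: 2022-05-05 16:14 UTC
Rule 4/4 (BGZ, +04:00): 2022-05-05 10:18 UTC ≤ query < +∞
16·60 + 14 + 240 = 1214 min
1214 = 0·1440 + 1214; 1214 = 20·60 + 14 → 20:14, same day
→ 2022-05-05 20:14 BGZ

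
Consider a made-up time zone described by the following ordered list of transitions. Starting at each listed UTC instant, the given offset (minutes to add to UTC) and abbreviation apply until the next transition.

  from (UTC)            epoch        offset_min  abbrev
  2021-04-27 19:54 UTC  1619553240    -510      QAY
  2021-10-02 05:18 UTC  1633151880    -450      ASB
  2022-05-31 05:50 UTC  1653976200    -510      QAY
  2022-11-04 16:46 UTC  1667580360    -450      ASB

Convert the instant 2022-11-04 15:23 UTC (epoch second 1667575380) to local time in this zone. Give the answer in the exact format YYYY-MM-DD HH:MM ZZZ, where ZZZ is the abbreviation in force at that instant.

Query: 2022-11-04 15:23 UTC
Rule 3/4 (QAY, -08:30): 2022-05-31 05:50 UTC ≤ query < 2022-11-04 16:46 UTC
15·60 + 23 - 510 = 413 min
413 = 0·1440 + 413; 413 = 6·60 + 53 → 06:53, same day
→ 2022-11-04 06:53 QAY

2022-11-04 06:53 QAY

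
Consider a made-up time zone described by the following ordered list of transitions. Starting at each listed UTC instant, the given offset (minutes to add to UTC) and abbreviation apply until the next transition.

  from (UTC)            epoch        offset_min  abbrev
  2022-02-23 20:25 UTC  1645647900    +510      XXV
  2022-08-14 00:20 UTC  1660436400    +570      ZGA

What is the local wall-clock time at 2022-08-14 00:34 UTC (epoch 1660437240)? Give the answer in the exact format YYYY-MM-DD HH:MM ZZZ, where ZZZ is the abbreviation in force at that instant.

Query: 2022-08-14 00:34 UTC
Rule 2/2 (ZGA, +09:30): 2022-08-14 00:20 UTC ≤ query < +∞
0·60 + 34 + 570 = 604 min
604 = 0·1440 + 604; 604 = 10·60 + 4 → 10:04, same day
→ 2022-08-14 10:04 ZGA

2022-08-14 10:04 ZGA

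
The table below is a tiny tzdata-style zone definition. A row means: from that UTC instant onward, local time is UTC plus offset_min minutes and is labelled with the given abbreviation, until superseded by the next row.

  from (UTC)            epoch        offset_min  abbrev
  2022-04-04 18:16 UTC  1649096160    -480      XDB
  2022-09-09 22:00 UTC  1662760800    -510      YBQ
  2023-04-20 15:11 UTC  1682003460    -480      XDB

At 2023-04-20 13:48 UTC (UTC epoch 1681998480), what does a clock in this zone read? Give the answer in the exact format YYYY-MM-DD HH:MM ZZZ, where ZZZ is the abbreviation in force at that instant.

Query: 2023-04-20 13:48 UTC
Rule 2/3 (YBQ, -08:30): 2022-09-09 22:00 UTC ≤ query < 2023-04-20 15:11 UTC
13·60 + 48 - 510 = 318 min
318 = 0·1440 + 318; 318 = 5·60 + 18 → 05:18, same day
→ 2023-04-20 05:18 YBQ

2023-04-20 05:18 YBQ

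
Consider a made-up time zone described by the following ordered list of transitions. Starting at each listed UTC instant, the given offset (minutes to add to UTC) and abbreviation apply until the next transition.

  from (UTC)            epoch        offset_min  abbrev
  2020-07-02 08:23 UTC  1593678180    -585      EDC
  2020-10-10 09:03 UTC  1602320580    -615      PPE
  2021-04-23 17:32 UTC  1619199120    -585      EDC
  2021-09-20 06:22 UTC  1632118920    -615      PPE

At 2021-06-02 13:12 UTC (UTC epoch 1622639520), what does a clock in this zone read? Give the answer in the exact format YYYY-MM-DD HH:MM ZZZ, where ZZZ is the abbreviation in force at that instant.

Query: 2021-06-02 13:12 UTC
Rule 3/4 (EDC, -09:45): 2021-04-23 17:32 UTC ≤ query < 2021-09-20 06:22 UTC
13·60 + 12 - 585 = 207 min
207 = 0·1440 + 207; 207 = 3·60 + 27 → 03:27, same day
→ 2021-06-02 03:27 EDC

2021-06-02 03:27 EDC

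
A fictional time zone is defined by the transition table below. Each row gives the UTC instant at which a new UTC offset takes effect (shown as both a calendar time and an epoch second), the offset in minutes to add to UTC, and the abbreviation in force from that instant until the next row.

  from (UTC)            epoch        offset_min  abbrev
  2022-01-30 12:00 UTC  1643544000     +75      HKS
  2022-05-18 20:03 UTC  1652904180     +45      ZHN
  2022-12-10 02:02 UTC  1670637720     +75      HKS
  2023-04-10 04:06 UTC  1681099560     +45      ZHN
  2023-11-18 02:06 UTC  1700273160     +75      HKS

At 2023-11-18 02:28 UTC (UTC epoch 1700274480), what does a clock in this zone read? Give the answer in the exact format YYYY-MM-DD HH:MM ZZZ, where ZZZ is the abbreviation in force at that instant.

2023-11-18 03:43 HKS

Query: 2023-11-18 02:28 UTC
Rule 5/5 (HKS, +01:15): 2023-11-18 02:06 UTC ≤ query < +∞
2·60 + 28 + 75 = 223 min
223 = 0·1440 + 223; 223 = 3·60 + 43 → 03:43, same day
→ 2023-11-18 03:43 HKS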